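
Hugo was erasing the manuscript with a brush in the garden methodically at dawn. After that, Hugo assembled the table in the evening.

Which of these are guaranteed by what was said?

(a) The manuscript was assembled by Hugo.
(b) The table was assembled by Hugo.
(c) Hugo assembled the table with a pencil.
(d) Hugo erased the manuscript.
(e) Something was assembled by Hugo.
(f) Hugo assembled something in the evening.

(a) Not entailed — Hugo assembled the table, not the manuscript; the manuscript belongs to the erasing event.
(b) Entailed — dropping 'in the evening' leaves a sub-description the original still satisfies.
(c) Not entailed — 'with a pencil' adds information not in the original event.
(d) Not entailed — 'was erasing' is progressive on an accomplishment; it does not entail the completed 'erased'.
(e) Entailed — every conjunct here is already in the original assembling event.
(f) Entailed — this follows by dropping conjuncts from the assembling event's description.

(b), (e), (f)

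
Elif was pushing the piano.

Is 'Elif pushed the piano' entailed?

'push' is atelic; if Elif was pushing the piano, then Elif pushed the piano (for some time).

yes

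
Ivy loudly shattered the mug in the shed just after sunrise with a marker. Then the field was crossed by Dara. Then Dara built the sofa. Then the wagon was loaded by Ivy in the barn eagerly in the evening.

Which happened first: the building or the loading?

The connectives place the building before the loading.

the building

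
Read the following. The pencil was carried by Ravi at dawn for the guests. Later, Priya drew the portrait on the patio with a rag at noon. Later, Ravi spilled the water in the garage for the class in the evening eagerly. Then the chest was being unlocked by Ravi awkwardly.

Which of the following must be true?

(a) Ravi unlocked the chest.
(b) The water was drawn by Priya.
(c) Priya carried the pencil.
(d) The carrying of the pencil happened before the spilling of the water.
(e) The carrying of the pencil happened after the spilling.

(a) Not entailed — 'was unlocking' is progressive on an accomplishment; it does not entail the completed 'unlocked'.
(b) Not entailed — Priya drew the portrait, not the water; the water belongs to the spilling event.
(c) Not entailed — the passage has Ravi carrying the pencil, not Priya.
(d) Entailed — the narrative places the carrying before the spilling.
(e) Not entailed — the narrative places the carrying before the spilling, not after.

(d)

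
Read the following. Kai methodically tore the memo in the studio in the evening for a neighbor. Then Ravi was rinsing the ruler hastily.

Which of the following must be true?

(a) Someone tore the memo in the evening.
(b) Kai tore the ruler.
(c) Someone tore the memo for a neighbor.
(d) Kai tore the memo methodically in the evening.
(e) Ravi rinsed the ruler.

(a) Entailed — this follows by dropping conjuncts from the tearing event's description.
(b) Not entailed — Kai tore the memo, not the ruler; the ruler belongs to the rinsing event.
(c) Entailed — every conjunct here is already in the original tearing event.
(d) Entailed — every conjunct here is already in the original tearing event.
(e) Entailed — 'rinse' is an activity; 'was rinsing' entails that some rinsing happened, so 'rinsed' holds.

(a), (c), (d), (e)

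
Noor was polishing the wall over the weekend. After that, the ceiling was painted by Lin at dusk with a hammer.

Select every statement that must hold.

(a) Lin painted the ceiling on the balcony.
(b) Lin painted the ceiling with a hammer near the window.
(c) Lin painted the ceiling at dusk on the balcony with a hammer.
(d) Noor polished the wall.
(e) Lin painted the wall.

(d)

(a) Not entailed — 'on the balcony' adds information not in the original event.
(b) Not entailed — 'near the window' adds information not in the original event.
(c) Not entailed — 'on the balcony' adds information not in the original event.
(d) Entailed — 'polish' is an activity; 'was polishing' entails that some polishing happened, so 'polished' holds.
(e) Not entailed — Lin painted the ceiling, not the wall; the wall belongs to the polishing event.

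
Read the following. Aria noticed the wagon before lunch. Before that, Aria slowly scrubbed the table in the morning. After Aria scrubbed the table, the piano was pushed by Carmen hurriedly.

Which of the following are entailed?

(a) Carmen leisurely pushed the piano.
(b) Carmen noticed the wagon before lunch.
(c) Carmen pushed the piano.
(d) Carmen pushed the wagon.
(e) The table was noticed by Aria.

(c)

(a) Not entailed — 'leisurely' adds a manner not in (and inconsistent with) the original.
(b) Not entailed — the passage has Aria noticing the wagon, not Carmen.
(c) Entailed — this follows by dropping conjuncts from the pushing event's description.
(d) Not entailed — Carmen pushed the piano, not the wagon; the wagon belongs to the noticing event.
(e) Not entailed — Aria noticed the wagon, not the table; the table belongs to the scrubbing event.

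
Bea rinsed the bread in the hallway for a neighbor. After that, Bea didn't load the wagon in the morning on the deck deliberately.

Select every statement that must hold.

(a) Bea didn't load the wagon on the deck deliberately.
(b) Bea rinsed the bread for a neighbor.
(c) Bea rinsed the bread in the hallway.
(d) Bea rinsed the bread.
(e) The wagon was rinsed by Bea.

(b), (c), (d)

(a) Not entailed — dropping 'in the morning' under negation is not valid — the original leaves open that Bea loaded the wagon some other way.
(b) Entailed — the original entails any weakening of itself; this just drops 'in the hallway'.
(c) Entailed — every conjunct here is already in the original rinsing event.
(d) Entailed — the original entails any weakening of itself; this just drops 'in the hallway', 'for a neighbor'.
(e) Not entailed — Bea rinsed the bread, not the wagon; the wagon belongs to the loading event.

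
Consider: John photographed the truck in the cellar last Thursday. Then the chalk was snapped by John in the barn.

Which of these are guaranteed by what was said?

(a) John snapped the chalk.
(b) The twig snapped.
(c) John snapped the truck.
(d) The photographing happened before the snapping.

(a), (d)

(a) Entailed — this follows by dropping conjuncts from the snapping event's description.
(b) Not entailed — the chalk is what snapped, not the twig.
(c) Not entailed — John snapped the chalk, not the truck; the truck belongs to the photographing event.
(d) Entailed — the narrative places the photographing before the snapping.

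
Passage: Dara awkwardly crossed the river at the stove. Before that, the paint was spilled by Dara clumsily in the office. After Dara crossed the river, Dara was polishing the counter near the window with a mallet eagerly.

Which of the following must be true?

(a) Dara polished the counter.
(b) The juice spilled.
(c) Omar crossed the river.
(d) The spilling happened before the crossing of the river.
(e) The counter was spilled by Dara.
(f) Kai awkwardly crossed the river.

(a), (d)

(a) Entailed — 'polish' is an activity; 'was polishing' entails that some polishing happened, so 'polished' holds.
(b) Not entailed — the paint is what spilled, not the juice.
(c) Not entailed — the passage has Dara crossing the river, not Omar.
(d) Entailed — the narrative places the spilling before the crossing.
(e) Not entailed — Dara spilled the paint, not the counter; the counter belongs to the polishing event.
(f) Not entailed — the passage has Dara crossing the river, not Kai.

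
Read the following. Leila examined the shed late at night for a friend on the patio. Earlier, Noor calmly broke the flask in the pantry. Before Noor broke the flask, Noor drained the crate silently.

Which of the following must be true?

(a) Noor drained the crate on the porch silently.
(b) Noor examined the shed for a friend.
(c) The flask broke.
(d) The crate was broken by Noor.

(a) Not entailed — 'on the porch' adds information not in the original event.
(b) Not entailed — the passage has Leila examining the shed, not Noor.
(c) Entailed — 'Noor broke the flask' is causative; it entails the inchoative 'the flask broke'.
(d) Not entailed — Noor broke the flask, not the crate; the crate belongs to the draining event.

(c)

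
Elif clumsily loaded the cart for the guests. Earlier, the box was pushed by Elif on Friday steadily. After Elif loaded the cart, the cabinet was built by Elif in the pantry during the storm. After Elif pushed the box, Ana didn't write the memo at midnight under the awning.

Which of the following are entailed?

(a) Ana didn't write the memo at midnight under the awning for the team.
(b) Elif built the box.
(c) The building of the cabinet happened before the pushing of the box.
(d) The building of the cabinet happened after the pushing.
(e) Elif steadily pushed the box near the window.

(a) Entailed — under negation, adding a further restriction is entailed: if no such writing event occurred, none occurred for the team either.
(b) Not entailed — Elif built the cabinet, not the box; the box belongs to the pushing event.
(c) Not entailed — the narrative places the pushing before the building, not after.
(d) Entailed — the narrative places the pushing before the building.
(e) Not entailed — 'near the window' adds information not in the original event.

(a), (d)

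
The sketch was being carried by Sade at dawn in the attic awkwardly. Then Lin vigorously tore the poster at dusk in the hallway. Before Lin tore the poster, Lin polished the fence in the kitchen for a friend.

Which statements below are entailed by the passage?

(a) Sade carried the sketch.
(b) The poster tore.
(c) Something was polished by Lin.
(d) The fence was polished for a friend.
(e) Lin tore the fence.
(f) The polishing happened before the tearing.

(a) Entailed — 'carry' is an activity; 'was carrying' entails that some carrying happened, so 'carried' holds.
(b) Entailed — 'Lin tore the poster' is causative; it entails the inchoative 'the poster tore'.
(c) Entailed — this follows by dropping conjuncts from the polishing event's description.
(d) Entailed — dropping 'in the kitchen' and generalizing the agent leaves a sub-description the original still satisfies.
(e) Not entailed — Lin tore the poster, not the fence; the fence belongs to the polishing event.
(f) Entailed — the narrative places the polishing before the tearing.

(a), (b), (c), (d), (f)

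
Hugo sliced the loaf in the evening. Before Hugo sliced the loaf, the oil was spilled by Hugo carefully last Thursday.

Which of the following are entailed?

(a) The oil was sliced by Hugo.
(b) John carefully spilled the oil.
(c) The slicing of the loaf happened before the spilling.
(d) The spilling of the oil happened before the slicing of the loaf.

(d)

(a) Not entailed — Hugo sliced the loaf, not the oil; the oil belongs to the spilling event.
(b) Not entailed — the passage has Hugo spilling the oil, not John.
(c) Not entailed — the narrative places the spilling before the slicing, not after.
(d) Entailed — the narrative places the spilling before the slicing.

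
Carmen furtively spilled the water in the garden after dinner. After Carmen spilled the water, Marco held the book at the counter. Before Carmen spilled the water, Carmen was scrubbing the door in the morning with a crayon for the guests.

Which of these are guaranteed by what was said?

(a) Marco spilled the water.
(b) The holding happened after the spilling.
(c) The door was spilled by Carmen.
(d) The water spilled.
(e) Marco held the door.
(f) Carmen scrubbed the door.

(b), (d), (f)

(a) Not entailed — the passage has Carmen spilling the water, not Marco.
(b) Entailed — the narrative places the spilling before the holding.
(c) Not entailed — Carmen spilled the water, not the door; the door belongs to the scrubbing event.
(d) Entailed — 'Carmen spilled the water' is causative; it entails the inchoative 'the water spilled'.
(e) Not entailed — Marco held the book, not the door; the door belongs to the scrubbing event.
(f) Entailed — 'scrub' is an activity; 'was scrubbing' entails that some scrubbing happened, so 'scrubbed' holds.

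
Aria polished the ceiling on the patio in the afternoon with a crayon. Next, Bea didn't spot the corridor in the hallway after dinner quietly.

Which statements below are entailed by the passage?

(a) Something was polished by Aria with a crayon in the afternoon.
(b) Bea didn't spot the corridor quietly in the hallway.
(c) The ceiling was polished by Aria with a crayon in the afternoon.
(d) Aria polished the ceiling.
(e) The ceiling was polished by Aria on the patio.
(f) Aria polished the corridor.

(a) Entailed — the original entails any weakening of itself; this just drops 'on the patio' and generalizes the patient.
(b) Not entailed — dropping 'after dinner' under negation is not valid — the original leaves open that Bea spotted the corridor some other way.
(c) Entailed — every conjunct here is already in the original polishing event.
(d) Entailed — the original entails any weakening of itself; this just drops 'in the afternoon', 'with a crayon', 'on the patio'.
(e) Entailed — dropping 'in the afternoon', 'with a crayon' leaves a sub-description the original still satisfies.
(f) Not entailed — Aria polished the ceiling, not the corridor; the corridor belongs to the spotting event.

(a), (c), (d), (e)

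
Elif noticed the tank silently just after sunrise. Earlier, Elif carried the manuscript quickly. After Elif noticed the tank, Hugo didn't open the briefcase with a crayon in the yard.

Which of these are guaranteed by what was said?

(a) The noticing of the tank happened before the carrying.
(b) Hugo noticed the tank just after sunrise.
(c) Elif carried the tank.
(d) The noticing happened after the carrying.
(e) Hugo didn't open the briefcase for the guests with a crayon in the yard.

(a) Not entailed — the narrative places the carrying before the noticing, not after.
(b) Not entailed — the passage has Elif noticing the tank, not Hugo.
(c) Not entailed — Elif carried the manuscript, not the tank; the tank belongs to the noticing event.
(d) Entailed — the narrative places the carrying before the noticing.
(e) Entailed — under negation, adding a further restriction is entailed: if no such opening event occurred, none occurred for the guests either.

(d), (e)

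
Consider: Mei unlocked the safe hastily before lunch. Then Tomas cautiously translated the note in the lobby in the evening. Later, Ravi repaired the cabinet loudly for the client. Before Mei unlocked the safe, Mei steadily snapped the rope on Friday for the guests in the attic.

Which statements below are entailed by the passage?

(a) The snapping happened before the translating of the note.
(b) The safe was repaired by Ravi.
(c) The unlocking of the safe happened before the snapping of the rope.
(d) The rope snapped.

(a) Entailed — the narrative places the snapping before the translating.
(b) Not entailed — Ravi repaired the cabinet, not the safe; the safe belongs to the unlocking event.
(c) Not entailed — the narrative places the snapping before the unlocking, not after.
(d) Entailed — 'Mei snapped the rope' is causative; it entails the inchoative 'the rope snapped'.

(a), (d)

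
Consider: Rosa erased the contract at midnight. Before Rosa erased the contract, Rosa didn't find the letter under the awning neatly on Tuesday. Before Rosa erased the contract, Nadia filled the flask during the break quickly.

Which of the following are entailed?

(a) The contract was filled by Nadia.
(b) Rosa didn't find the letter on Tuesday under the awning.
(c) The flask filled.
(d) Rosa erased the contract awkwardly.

(a) Not entailed — Nadia filled the flask, not the contract; the contract belongs to the erasing event.
(b) Not entailed — dropping 'neatly' under negation is not valid — the original leaves open that Rosa found the letter some other way.
(c) Entailed — 'Nadia filled the flask' is causative; it entails the inchoative 'the flask filled'.
(d) Not entailed — 'awkwardly' adds information not in the original event.

(c)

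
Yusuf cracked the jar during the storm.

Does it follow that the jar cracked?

yes

'Yusuf cracked the jar' is the causative; it entails the inchoative 'the jar cracked'.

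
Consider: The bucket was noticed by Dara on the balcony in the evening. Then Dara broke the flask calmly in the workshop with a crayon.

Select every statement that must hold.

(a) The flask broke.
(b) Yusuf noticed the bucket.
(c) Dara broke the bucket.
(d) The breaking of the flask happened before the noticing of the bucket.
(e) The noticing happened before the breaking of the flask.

(a) Entailed — 'Dara broke the flask' is causative; it entails the inchoative 'the flask broke'.
(b) Not entailed — the passage has Dara noticing the bucket, not Yusuf.
(c) Not entailed — Dara broke the flask, not the bucket; the bucket belongs to the noticing event.
(d) Not entailed — the narrative places the noticing before the breaking, not after.
(e) Entailed — the narrative places the noticing before the breaking.

(a), (e)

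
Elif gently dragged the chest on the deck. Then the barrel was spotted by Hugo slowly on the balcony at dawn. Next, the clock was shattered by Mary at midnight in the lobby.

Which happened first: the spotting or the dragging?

the dragging

The connectives place the dragging before the spotting.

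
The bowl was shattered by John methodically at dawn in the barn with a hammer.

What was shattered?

the bowl

'the bowl' marks the patient of the shattering event.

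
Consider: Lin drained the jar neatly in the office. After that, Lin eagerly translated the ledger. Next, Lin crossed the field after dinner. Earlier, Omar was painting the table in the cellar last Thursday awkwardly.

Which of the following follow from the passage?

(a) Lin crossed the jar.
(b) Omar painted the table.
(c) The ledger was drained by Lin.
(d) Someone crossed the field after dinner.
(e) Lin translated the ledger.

(a) Not entailed — Lin crossed the field, not the jar; the jar belongs to the draining event.
(b) Not entailed — 'was painting' is progressive on an accomplishment; it does not entail the completed 'painted'.
(c) Not entailed — Lin drained the jar, not the ledger; the ledger belongs to the translating event.
(d) Entailed — the original entails any weakening of itself; this just generalizes the agent.
(e) Entailed — dropping 'eagerly' leaves a sub-description the original still satisfies.

(d), (e)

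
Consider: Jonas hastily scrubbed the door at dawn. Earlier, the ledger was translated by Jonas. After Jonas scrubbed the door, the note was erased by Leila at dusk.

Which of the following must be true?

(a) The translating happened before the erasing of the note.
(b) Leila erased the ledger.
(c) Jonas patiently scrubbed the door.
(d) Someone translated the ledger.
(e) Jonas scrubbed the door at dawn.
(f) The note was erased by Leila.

(a) Entailed — the narrative places the translating before the erasing.
(b) Not entailed — Leila erased the note, not the ledger; the ledger belongs to the translating event.
(c) Not entailed — 'patiently' adds a manner not in (and inconsistent with) the original.
(d) Entailed — this follows by dropping conjuncts from the translating event's description.
(e) Entailed — every conjunct here is already in the original scrubbing event.
(f) Entailed — this follows by dropping conjuncts from the erasing event's description.

(a), (d), (e), (f)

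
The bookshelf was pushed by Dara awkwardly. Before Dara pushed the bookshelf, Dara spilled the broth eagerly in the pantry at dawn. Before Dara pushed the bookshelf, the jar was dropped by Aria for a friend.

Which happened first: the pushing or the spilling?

the spilling

The connectives place the spilling before the pushing.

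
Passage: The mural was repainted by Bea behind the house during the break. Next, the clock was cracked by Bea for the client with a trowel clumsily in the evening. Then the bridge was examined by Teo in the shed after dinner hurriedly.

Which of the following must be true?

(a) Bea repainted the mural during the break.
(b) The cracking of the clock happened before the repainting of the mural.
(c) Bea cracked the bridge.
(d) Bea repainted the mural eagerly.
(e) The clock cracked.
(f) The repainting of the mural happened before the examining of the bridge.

(a), (e), (f)

(a) Entailed — this follows by dropping conjuncts from the repainting event's description.
(b) Not entailed — the narrative places the repainting before the cracking, not after.
(c) Not entailed — Bea cracked the clock, not the bridge; the bridge belongs to the examining event.
(d) Not entailed — 'eagerly' adds information not in the original event.
(e) Entailed — 'Bea cracked the clock' is causative; it entails the inchoative 'the clock cracked'.
(f) Entailed — the narrative places the repainting before the examining.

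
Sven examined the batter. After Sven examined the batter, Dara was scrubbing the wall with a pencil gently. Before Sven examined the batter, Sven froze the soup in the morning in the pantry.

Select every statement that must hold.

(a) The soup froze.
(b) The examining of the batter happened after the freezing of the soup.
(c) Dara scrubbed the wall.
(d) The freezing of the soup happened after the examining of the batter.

(a), (b), (c)

(a) Entailed — 'Sven froze the soup' is causative; it entails the inchoative 'the soup froze'.
(b) Entailed — the narrative places the freezing before the examining.
(c) Entailed — 'scrub' is an activity; 'was scrubbing' entails that some scrubbing happened, so 'scrubbed' holds.
(d) Not entailed — the narrative places the freezing before the examining, not after.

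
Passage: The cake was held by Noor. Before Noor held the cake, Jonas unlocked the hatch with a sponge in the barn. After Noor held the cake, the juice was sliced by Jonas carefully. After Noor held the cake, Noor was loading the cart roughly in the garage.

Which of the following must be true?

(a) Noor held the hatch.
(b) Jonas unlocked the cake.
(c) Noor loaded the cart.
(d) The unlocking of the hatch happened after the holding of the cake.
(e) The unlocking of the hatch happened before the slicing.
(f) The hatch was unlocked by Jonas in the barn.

(a) Not entailed — Noor held the cake, not the hatch; the hatch belongs to the unlocking event.
(b) Not entailed — Jonas unlocked the hatch, not the cake; the cake belongs to the holding event.
(c) Not entailed — 'was loading' is progressive on an accomplishment; it does not entail the completed 'loaded'.
(d) Not entailed — the narrative places the unlocking before the holding, not after.
(e) Entailed — the narrative places the unlocking before the slicing.
(f) Entailed — dropping 'with a sponge' leaves a sub-description the original still satisfies.

(e), (f)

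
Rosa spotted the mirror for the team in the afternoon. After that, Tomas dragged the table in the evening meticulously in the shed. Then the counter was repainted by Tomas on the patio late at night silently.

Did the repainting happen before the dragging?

The narrative orders the dragging before the repainting.

no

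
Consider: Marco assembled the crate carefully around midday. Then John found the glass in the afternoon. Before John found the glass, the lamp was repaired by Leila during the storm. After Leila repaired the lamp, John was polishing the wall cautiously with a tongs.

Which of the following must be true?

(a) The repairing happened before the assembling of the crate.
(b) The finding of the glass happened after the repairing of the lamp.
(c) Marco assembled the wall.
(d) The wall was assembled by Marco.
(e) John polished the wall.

(a) Not entailed — the narrative doesn't order the repairing relative to the assembling.
(b) Entailed — the narrative places the repairing before the finding.
(c) Not entailed — Marco assembled the crate, not the wall; the wall belongs to the polishing event.
(d) Not entailed — Marco assembled the crate, not the wall; the wall belongs to the polishing event.
(e) Entailed — 'polish' is an activity; 'was polishing' entails that some polishing happened, so 'polished' holds.

(b), (e)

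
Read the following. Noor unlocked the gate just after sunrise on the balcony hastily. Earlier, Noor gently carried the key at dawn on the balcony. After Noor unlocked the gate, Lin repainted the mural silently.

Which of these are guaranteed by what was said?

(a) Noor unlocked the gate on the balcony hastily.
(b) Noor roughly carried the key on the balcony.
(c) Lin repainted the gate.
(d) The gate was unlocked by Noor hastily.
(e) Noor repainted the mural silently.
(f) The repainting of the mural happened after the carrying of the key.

(a) Entailed — dropping 'just after sunrise' leaves a sub-description the original still satisfies.
(b) Not entailed — 'roughly' adds a manner not in (and inconsistent with) the original.
(c) Not entailed — Lin repainted the mural, not the gate; the gate belongs to the unlocking event.
(d) Entailed — this follows by dropping conjuncts from the unlocking event's description.
(e) Not entailed — the passage has Lin repainting the mural, not Noor.
(f) Entailed — the narrative places the carrying before the repainting.

(a), (d), (f)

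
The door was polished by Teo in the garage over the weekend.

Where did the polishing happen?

in the garage

'in the garage' marks the location of the polishing event.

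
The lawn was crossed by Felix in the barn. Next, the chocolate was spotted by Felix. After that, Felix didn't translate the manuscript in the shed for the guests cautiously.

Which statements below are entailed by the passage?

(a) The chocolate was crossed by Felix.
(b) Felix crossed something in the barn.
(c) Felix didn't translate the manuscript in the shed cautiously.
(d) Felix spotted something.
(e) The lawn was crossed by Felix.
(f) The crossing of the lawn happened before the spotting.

(b), (d), (e), (f)

(a) Not entailed — Felix crossed the lawn, not the chocolate; the chocolate belongs to the spotting event.
(b) Entailed — the original entails any weakening of itself; this just generalizes the patient.
(c) Not entailed — dropping 'for the guests' under negation is not valid — the original leaves open that Felix translated the manuscript some other way.
(d) Entailed — every conjunct here is already in the original spotting event.
(e) Entailed — every conjunct here is already in the original crossing event.
(f) Entailed — the narrative places the crossing before the spotting.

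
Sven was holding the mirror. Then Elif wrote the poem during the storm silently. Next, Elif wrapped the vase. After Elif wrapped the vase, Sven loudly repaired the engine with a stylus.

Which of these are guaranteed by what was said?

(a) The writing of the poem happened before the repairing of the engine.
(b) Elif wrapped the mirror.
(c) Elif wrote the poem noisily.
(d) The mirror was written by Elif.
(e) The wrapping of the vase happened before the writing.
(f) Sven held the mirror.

(a) Entailed — the narrative places the writing before the repairing.
(b) Not entailed — Elif wrapped the vase, not the mirror; the mirror belongs to the holding event.
(c) Not entailed — 'noisily' adds a manner not in (and inconsistent with) the original.
(d) Not entailed — Elif wrote the poem, not the mirror; the mirror belongs to the holding event.
(e) Not entailed — the narrative places the writing before the wrapping, not after.
(f) Entailed — 'hold' is an activity; 'was holding' entails that some holding happened, so 'held' holds.

(a), (f)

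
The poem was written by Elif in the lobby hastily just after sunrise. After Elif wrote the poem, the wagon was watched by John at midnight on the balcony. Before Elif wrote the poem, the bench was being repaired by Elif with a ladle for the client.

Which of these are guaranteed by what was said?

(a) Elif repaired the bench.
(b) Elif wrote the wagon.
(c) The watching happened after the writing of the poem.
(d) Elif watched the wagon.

(a) Not entailed — 'was repairing' is progressive on an accomplishment; it does not entail the completed 'repaired'.
(b) Not entailed — Elif wrote the poem, not the wagon; the wagon belongs to the watching event.
(c) Entailed — the narrative places the writing before the watching.
(d) Not entailed — the passage has John watching the wagon, not Elif.

(c)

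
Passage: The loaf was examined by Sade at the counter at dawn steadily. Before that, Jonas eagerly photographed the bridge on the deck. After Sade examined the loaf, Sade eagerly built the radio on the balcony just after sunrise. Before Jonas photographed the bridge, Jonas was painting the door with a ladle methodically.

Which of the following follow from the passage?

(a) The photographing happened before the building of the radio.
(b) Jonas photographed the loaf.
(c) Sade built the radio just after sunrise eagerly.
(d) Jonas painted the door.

(a), (c)

(a) Entailed — the narrative places the photographing before the building.
(b) Not entailed — Jonas photographed the bridge, not the loaf; the loaf belongs to the examining event.
(c) Entailed — every conjunct here is already in the original building event.
(d) Not entailed — 'was painting' is progressive on an accomplishment; it does not entail the completed 'painted'.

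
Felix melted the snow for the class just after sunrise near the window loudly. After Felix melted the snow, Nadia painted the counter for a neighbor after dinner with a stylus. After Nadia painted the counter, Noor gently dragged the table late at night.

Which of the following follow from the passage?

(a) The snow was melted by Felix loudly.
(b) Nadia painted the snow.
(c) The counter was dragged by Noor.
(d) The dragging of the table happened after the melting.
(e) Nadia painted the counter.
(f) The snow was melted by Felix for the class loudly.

(a), (d), (e), (f)

(a) Entailed — this follows by dropping conjuncts from the melting event's description.
(b) Not entailed — Nadia painted the counter, not the snow; the snow belongs to the melting event.
(c) Not entailed — Noor dragged the table, not the counter; the counter belongs to the painting event.
(d) Entailed — the narrative places the melting before the dragging.
(e) Entailed — every conjunct here is already in the original painting event.
(f) Entailed — every conjunct here is already in the original melting event.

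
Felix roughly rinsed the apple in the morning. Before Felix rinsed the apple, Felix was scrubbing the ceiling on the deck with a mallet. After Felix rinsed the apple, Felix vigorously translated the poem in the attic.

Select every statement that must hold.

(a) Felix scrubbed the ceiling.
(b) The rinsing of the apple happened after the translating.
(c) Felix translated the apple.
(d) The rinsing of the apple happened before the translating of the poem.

(a), (d)

(a) Entailed — 'scrub' is an activity; 'was scrubbing' entails that some scrubbing happened, so 'scrubbed' holds.
(b) Not entailed — the narrative places the rinsing before the translating, not after.
(c) Not entailed — Felix translated the poem, not the apple; the apple belongs to the rinsing event.
(d) Entailed — the narrative places the rinsing before the translating.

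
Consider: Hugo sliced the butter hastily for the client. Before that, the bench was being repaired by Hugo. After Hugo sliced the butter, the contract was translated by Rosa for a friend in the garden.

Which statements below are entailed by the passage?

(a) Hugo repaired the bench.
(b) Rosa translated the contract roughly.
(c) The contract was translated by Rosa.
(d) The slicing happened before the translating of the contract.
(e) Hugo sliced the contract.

(c), (d)

(a) Not entailed — 'was repairing' is progressive on an accomplishment; it does not entail the completed 'repaired'.
(b) Not entailed — 'roughly' adds information not in the original event.
(c) Entailed — dropping 'for a friend', 'in the garden' leaves a sub-description the original still satisfies.
(d) Entailed — the narrative places the slicing before the translating.
(e) Not entailed — Hugo sliced the butter, not the contract; the contract belongs to the translating event.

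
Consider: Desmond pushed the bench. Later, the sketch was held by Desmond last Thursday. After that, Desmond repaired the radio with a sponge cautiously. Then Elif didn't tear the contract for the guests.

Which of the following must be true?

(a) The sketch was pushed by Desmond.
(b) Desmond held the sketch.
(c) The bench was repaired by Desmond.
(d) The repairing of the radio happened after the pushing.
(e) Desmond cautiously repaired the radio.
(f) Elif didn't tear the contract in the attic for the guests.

(b), (d), (e), (f)

(a) Not entailed — Desmond pushed the bench, not the sketch; the sketch belongs to the holding event.
(b) Entailed — this follows by dropping conjuncts from the holding event's description.
(c) Not entailed — Desmond repaired the radio, not the bench; the bench belongs to the pushing event.
(d) Entailed — the narrative places the pushing before the repairing.
(e) Entailed — every conjunct here is already in the original repairing event.
(f) Entailed — under negation, adding a further restriction is entailed: if no such tearing event occurred, none occurred in the attic either.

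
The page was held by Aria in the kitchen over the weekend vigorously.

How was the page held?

'vigorously' marks the manner of the holding event.

vigorously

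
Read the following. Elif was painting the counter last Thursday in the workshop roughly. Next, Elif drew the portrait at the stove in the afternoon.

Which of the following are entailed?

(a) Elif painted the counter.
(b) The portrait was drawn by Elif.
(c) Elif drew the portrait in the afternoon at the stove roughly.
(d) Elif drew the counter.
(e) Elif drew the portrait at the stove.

(b), (e)

(a) Not entailed — 'was painting' is progressive on an accomplishment; it does not entail the completed 'painted'.
(b) Entailed — dropping 'in the afternoon', 'at the stove' leaves a sub-description the original still satisfies.
(c) Not entailed — 'roughly' adds information not in the original event.
(d) Not entailed — Elif drew the portrait, not the counter; the counter belongs to the painting event.
(e) Entailed — dropping 'in the afternoon' leaves a sub-description the original still satisfies.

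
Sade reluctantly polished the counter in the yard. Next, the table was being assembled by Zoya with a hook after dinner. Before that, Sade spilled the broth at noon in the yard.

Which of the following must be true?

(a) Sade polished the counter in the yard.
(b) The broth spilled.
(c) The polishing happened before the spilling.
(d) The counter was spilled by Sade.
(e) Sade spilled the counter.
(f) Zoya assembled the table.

(a), (b)

(a) Entailed — every conjunct here is already in the original polishing event.
(b) Entailed — 'Sade spilled the broth' is causative; it entails the inchoative 'the broth spilled'.
(c) Not entailed — the narrative doesn't order the polishing relative to the spilling.
(d) Not entailed — Sade spilled the broth, not the counter; the counter belongs to the polishing event.
(e) Not entailed — Sade spilled the broth, not the counter; the counter belongs to the polishing event.
(f) Not entailed — 'was assembling' is progressive on an accomplishment; it does not entail the completed 'assembled'.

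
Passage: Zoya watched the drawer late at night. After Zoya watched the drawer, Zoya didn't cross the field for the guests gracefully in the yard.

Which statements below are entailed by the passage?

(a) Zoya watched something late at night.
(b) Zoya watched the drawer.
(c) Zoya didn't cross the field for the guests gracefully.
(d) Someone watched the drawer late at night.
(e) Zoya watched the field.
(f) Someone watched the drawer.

(a) Entailed — every conjunct here is already in the original watching event.
(b) Entailed — the original entails any weakening of itself; this just drops 'late at night'.
(c) Not entailed — dropping 'in the yard' under negation is not valid — the original leaves open that Zoya crossed the field some other way.
(d) Entailed — this follows by dropping conjuncts from the watching event's description.
(e) Not entailed — Zoya watched the drawer, not the field; the field belongs to the crossing event.
(f) Entailed — this follows by dropping conjuncts from the watching event's description.

(a), (b), (d), (f)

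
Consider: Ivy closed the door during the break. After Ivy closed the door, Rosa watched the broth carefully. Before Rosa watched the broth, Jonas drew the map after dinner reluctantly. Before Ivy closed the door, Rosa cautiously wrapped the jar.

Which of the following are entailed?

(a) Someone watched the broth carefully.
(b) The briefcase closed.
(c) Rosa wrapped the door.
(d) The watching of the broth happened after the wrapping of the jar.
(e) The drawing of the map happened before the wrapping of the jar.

(a), (d)

(a) Entailed — the original entails any weakening of itself; this just generalizes the agent.
(b) Not entailed — the door is what closed, not the briefcase.
(c) Not entailed — Rosa wrapped the jar, not the door; the door belongs to the closing event.
(d) Entailed — the narrative places the wrapping before the watching.
(e) Not entailed — the narrative doesn't order the drawing relative to the wrapping.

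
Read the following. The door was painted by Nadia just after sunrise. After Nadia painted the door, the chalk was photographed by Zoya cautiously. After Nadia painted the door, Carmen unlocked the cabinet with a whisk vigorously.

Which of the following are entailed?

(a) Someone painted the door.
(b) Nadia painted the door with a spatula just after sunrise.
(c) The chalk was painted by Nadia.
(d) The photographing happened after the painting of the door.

(a), (d)

(a) Entailed — this follows by dropping conjuncts from the painting event's description.
(b) Not entailed — 'with a spatula' adds information not in the original event.
(c) Not entailed — Nadia painted the door, not the chalk; the chalk belongs to the photographing event.
(d) Entailed — the narrative places the painting before the photographing.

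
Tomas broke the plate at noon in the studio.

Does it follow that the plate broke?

'Tomas broke the plate' is the causative; it entails the inchoative 'the plate broke'.

yes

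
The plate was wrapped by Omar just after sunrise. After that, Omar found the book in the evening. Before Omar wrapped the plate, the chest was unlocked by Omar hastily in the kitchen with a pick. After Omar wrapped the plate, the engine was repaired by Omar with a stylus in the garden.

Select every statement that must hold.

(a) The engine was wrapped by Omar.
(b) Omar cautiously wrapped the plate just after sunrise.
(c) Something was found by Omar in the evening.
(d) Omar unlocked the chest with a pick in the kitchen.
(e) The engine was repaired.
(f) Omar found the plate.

(a) Not entailed — Omar wrapped the plate, not the engine; the engine belongs to the repairing event.
(b) Not entailed — 'cautiously' adds information not in the original event.
(c) Entailed — generalizing the patient leaves a sub-description the original still satisfies.
(d) Entailed — this follows by dropping conjuncts from the unlocking event's description.
(e) Entailed — dropping 'in the garden', 'with a stylus' and generalizing the agent leaves a sub-description the original still satisfies.
(f) Not entailed — Omar found the book, not the plate; the plate belongs to the wrapping event.

(c), (d), (e)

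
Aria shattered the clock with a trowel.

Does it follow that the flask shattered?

Nothing is said about any flask; only the clock is affected.

no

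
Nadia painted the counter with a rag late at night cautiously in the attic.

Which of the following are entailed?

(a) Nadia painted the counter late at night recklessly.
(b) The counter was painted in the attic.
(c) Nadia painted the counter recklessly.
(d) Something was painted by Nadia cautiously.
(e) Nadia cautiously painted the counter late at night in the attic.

(a) Not entailed — 'recklessly' adds a manner not in (and inconsistent with) the original.
(b) Entailed — this follows by dropping conjuncts from the painting event's description.
(c) Not entailed — 'recklessly' adds a manner not in (and inconsistent with) the original.
(d) Entailed — every conjunct here is already in the original painting event.
(e) Entailed — every conjunct here is already in the original painting event.

(b), (d), (e)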